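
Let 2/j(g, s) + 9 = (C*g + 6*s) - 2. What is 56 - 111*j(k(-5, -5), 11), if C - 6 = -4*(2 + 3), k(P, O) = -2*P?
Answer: 4982/85 ≈ 58.612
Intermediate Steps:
C = -14 (C = 6 - 4*(2 + 3) = 6 - 4*5 = 6 - 20 = -14)
j(g, s) = 2/(-11 - 14*g + 6*s) (j(g, s) = 2/(-9 + ((-14*g + 6*s) - 2)) = 2/(-9 + (-2 - 14*g + 6*s)) = 2/(-11 - 14*g + 6*s))
56 - 111*j(k(-5, -5), 11) = 56 - 222/(-11 - (-28)*(-5) + 6*11) = 56 - 222/(-11 - 14*10 + 66) = 56 - 222/(-11 - 140 + 66) = 56 - 222/(-85) = 56 - 222*(-1)/85 = 56 - 111*(-2/85) = 56 + 222/85 = 4982/85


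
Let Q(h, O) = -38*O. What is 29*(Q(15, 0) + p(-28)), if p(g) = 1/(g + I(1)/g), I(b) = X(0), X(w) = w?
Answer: -29/28 ≈ -1.0357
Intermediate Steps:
I(b) = 0
p(g) = 1/g (p(g) = 1/(g + 0/g) = 1/(g + 0) = 1/g)
29*(Q(15, 0) + p(-28)) = 29*(-38*0 + 1/(-28)) = 29*(0 - 1/28) = 29*(-1/28) = -29/28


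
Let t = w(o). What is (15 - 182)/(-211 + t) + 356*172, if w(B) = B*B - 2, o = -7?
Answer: 10042215/164 ≈ 61233.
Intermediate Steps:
w(B) = -2 + B² (w(B) = B² - 2 = -2 + B²)
t = 47 (t = -2 + (-7)² = -2 + 49 = 47)
(15 - 182)/(-211 + t) + 356*172 = (15 - 182)/(-211 + 47) + 356*172 = -167/(-164) + 61232 = -167*(-1/164) + 61232 = 167/164 + 61232 = 10042215/164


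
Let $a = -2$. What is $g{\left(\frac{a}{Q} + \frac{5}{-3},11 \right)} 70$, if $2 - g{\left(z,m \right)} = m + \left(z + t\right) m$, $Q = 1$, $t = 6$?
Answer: $- \frac{7280}{3} \approx -2426.7$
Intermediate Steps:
$g{\left(z,m \right)} = 2 - m - m \left(6 + z\right)$ ($g{\left(z,m \right)} = 2 - \left(m + \left(z + 6\right) m\right) = 2 - \left(m + \left(6 + z\right) m\right) = 2 - \left(m + m \left(6 + z\right)\right) = 2 - m - m \left(6 + z\right)$)
$g{\left(\frac{a}{Q} + \frac{5}{-3},11 \right)} 70 = \left(2 - 77 - 11 \left(- \frac{2}{1} + \frac{5}{-3}\right)\right) 70 = \left(2 - 77 - 11 \left(\left(-2\right) 1 + 5 \left(- \frac{1}{3}\right)\right)\right) 70 = \left(2 - 77 - 11 \left(-2 - \frac{5}{3}\right)\right) 70 = \left(2 - 77 - 11 \left(- \frac{11}{3}\right)\right) 70 = \left(2 - 77 + \frac{121}{3}\right) 70 = \left(- \frac{104}{3}\right) 70 = - \frac{7280}{3}$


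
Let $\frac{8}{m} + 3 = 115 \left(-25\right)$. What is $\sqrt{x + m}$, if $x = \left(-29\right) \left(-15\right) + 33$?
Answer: $\frac{2 \sqrt{242272918}}{1439} \approx 21.633$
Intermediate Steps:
$m = - \frac{4}{1439}$ ($m = \frac{8}{-3 + 115 \left(-25\right)} = \frac{8}{-3 - 2875} = \frac{8}{-2878} = 8 \left(- \frac{1}{2878}\right) = - \frac{4}{1439} \approx -0.0027797$)
$x = 468$ ($x = 435 + 33 = 468$)
$\sqrt{x + m} = \sqrt{468 - \frac{4}{1439}} = \sqrt{\frac{673448}{1439}} = \frac{2 \sqrt{242272918}}{1439}$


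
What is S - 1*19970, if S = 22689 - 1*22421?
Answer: -19702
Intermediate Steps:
S = 268 (S = 22689 - 22421 = 268)
S - 1*19970 = 268 - 1*19970 = 268 - 19970 = -19702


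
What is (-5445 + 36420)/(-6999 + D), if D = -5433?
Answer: -1475/592 ≈ -2.4916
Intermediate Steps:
(-5445 + 36420)/(-6999 + D) = (-5445 + 36420)/(-6999 - 5433) = 30975/(-12432) = 30975*(-1/12432) = -1475/592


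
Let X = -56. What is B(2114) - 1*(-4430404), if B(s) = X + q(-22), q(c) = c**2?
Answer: 4430832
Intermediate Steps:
B(s) = 428 (B(s) = -56 + (-22)**2 = -56 + 484 = 428)
B(2114) - 1*(-4430404) = 428 - 1*(-4430404) = 428 + 4430404 = 4430832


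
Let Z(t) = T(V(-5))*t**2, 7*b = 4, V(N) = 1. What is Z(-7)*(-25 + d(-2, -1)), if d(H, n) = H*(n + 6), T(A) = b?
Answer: -980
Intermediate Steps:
b = 4/7 (b = (1/7)*4 = 4/7 ≈ 0.57143)
T(A) = 4/7
Z(t) = 4*t**2/7
d(H, n) = H*(6 + n)
Z(-7)*(-25 + d(-2, -1)) = ((4/7)*(-7)**2)*(-25 - 2*(6 - 1)) = ((4/7)*49)*(-25 - 2*5) = 28*(-25 - 10) = 28*(-35) = -980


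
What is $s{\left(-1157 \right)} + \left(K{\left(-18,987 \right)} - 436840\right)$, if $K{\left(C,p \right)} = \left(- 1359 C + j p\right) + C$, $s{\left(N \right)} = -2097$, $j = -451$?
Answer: $-859630$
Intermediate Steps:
$K{\left(C,p \right)} = - 1358 C - 451 p$ ($K{\left(C,p \right)} = \left(- 1359 C - 451 p\right) + C = - 1358 C - 451 p$)
$s{\left(-1157 \right)} + \left(K{\left(-18,987 \right)} - 436840\right) = -2097 - 857533 = -859630$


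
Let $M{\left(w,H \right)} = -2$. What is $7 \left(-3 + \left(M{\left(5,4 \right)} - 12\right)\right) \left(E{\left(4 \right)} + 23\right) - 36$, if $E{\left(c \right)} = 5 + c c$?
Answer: $-5272$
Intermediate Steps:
$E{\left(c \right)} = 5 + c^{2}$
$7 \left(-3 + \left(M{\left(5,4 \right)} - 12\right)\right) \left(E{\left(4 \right)} + 23\right) - 36 = 7 \left(-3 - 14\right) \left(\left(5 + 4^{2}\right) + 23\right) - 36 = 7 \left(-3 - 14\right) \left(\left(5 + 16\right) + 23\right) - 36 = 7 \left(-3 - 14\right) \left(21 + 23\right) - 36 = 7 \left(\left(-17\right) 44\right) - 36 = 7 \left(-748\right) - 36 = -5236 - 36 = -5272$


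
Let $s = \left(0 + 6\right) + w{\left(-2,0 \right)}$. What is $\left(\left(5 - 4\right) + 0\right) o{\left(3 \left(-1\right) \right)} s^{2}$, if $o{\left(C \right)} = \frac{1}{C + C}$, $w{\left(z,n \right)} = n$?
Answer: $-6$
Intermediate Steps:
$o{\left(C \right)} = \frac{1}{2 C}$
$s = 6$ ($s = \left(0 + 6\right) + 0 = 6 + 0 = 6$)
$\left(\left(5 - 4\right) + 0\right) o{\left(3 \left(-1\right) \right)} s^{2} = \left(\left(5 - 4\right) + 0\right) \frac{1}{2 \cdot 3 \left(-1\right)} 6^{2} = \left(1 + 0\right) \frac{1}{2 \left(-3\right)} 36 = 1 \cdot \frac{1}{2} \left(- \frac{1}{3}\right) 36 = 1 \left(- \frac{1}{6}\right) 36 = \left(- \frac{1}{6}\right) 36 = -6$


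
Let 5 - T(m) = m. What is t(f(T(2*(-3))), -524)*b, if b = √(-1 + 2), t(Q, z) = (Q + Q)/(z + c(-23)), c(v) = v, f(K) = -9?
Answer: 18/547 ≈ 0.032907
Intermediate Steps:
T(m) = 5 - m
t(Q, z) = 2*Q/(-23 + z) (t(Q, z) = (Q + Q)/(z - 23) = (2*Q)/(-23 + z) = 2*Q/(-23 + z))
b = 1 (b = √1 = 1)
t(f(T(2*(-3))), -524)*b = (2*(-9)/(-23 - 524))*1 = (2*(-9)/(-547))*1 = (2*(-9)*(-1/547))*1 = (18/547)*1 = 18/547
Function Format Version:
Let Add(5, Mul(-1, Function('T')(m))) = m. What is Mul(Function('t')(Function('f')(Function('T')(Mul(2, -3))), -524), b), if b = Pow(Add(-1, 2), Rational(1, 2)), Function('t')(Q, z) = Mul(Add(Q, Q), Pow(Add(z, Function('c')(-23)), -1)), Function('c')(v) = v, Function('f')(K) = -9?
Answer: Rational(18, 547) ≈ 0.032907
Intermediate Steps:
Function('T')(m) = Add(5, Mul(-1, m))
Function('t')(Q, z) = Mul(2, Q, Pow(Add(-23, z), -1)) (Function('t')(Q, z) = Mul(Add(Q, Q), Pow(Add(z, -23), -1)) = Mul(Mul(2, Q), Pow(Add(-23, z), -1)) = Mul(2, Q, Pow(Add(-23, z), -1)))
b = 1 (b = Pow(1, Rational(1, 2)) = 1)
Mul(Function('t')(Function('f')(Function('T')(Mul(2, -3))), -524), b) = Mul(Mul(2, -9, Pow(Add(-23, -524), -1)), 1) = Mul(Mul(2, -9, Pow(-547, -1)), 1) = Mul(Mul(2, -9, Rational(-1, 547)), 1) = Mul(Rational(18, 547), 1) = Rational(18, 547)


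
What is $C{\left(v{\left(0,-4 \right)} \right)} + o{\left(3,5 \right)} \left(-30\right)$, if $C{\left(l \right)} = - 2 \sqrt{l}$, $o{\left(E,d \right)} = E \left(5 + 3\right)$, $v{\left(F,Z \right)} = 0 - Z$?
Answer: $-724$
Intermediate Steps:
$v{\left(F,Z \right)} = - Z$
$o{\left(E,d \right)} = 8 E$ ($o{\left(E,d \right)} = E 8 = 8 E$)
$C{\left(v{\left(0,-4 \right)} \right)} + o{\left(3,5 \right)} \left(-30\right) = - 2 \sqrt{\left(-1\right) \left(-4\right)} + 8 \cdot 3 \left(-30\right) = - 2 \sqrt{4} + 24 \left(-30\right) = \left(-2\right) 2 - 720 = -4 - 720 = -724$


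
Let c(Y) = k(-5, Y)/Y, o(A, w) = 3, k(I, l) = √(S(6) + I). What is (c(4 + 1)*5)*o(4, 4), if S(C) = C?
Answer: 3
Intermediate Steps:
k(I, l) = √(6 + I)
c(Y) = 1/Y (c(Y) = √(6 - 5)/Y = √1/Y = 1/Y)
(c(4 + 1)*5)*o(4, 4) = (5/(4 + 1))*3 = (5/5)*3 = ((⅕)*5)*3 = 1*3 = 3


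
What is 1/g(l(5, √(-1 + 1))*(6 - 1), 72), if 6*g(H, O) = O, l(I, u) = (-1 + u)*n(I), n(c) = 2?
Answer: 1/12 ≈ 0.083333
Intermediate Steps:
l(I, u) = -2 + 2*u (l(I, u) = (-1 + u)*2 = -2 + 2*u)
g(H, O) = O/6
1/g(l(5, √(-1 + 1))*(6 - 1), 72) = 1/((⅙)*72) = 1/12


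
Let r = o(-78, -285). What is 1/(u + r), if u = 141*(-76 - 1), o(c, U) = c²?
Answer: -1/4773 ≈ -0.00020951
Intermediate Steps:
r = 6084 (r = (-78)² = 6084)
u = -10857 (u = 141*(-77) = -10857)
1/(u + r) = 1/(-10857 + 6084) = 1/(-4773) = -1/4773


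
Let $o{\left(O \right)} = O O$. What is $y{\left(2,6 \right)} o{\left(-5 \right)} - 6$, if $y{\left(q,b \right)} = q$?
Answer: $44$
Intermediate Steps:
$o{\left(O \right)} = O^{2}$
$y{\left(2,6 \right)} o{\left(-5 \right)} - 6 = 2 \left(-5\right)^{2} - 6 = 2 \cdot 25 - 6 = 50 - 6 = 44$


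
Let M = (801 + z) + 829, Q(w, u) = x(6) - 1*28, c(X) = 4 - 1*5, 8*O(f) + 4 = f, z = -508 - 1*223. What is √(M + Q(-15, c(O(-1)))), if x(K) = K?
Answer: √877 ≈ 29.614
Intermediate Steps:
z = -731 (z = -508 - 223 = -731)
O(f) = -½ + f/8
c(X) = -1 (c(X) = 4 - 5 = -1)
Q(w, u) = -22 (Q(w, u) = 6 - 1*28 = 6 - 28 = -22)
M = 899 (M = (801 - 731) + 829 = 70 + 829 = 899)
√(M + Q(-15, c(O(-1)))) = √(899 - 22) = √877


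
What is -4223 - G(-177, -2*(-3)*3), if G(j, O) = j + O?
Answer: -4064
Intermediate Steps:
G(j, O) = O + j
-4223 - G(-177, -2*(-3)*3) = -4223 - (-2*(-3)*3 - 177) = -4223 - (6*3 - 177) = -4223 - (18 - 177) = -4223 - 1*(-159) = -4223 + 159 = -4064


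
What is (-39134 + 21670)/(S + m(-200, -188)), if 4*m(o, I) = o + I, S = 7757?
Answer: -4366/1915 ≈ -2.2799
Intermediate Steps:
m(o, I) = I/4 + o/4 (m(o, I) = (o + I)/4 = (I + o)/4 = I/4 + o/4)
(-39134 + 21670)/(S + m(-200, -188)) = (-39134 + 21670)/(7757 + ((¼)*(-188) + (¼)*(-200))) = -17464/(7757 + (-47 - 50)) = -17464/(7757 - 97) = -17464/7660 = -17464*1/7660 = -4366/1915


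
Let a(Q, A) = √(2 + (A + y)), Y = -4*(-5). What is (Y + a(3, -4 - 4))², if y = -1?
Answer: (20 + I*√7)² ≈ 393.0 + 105.83*I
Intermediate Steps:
Y = 20
a(Q, A) = √(1 + A) (a(Q, A) = √(2 + (A - 1)) = √(2 + (-1 + A)) = √(1 + A))
(Y + a(3, -4 - 4))² = (20 + √(1 + (-4 - 4)))² = (20 + √(1 - 8))² = (20 + √(-7))² = (20 + I*√7)²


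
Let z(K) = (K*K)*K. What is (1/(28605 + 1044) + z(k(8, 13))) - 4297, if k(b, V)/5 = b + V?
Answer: 34195021873/29649 ≈ 1.1533e+6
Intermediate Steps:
k(b, V) = 5*V + 5*b (k(b, V) = 5*(b + V) = 5*(V + b) = 5*V + 5*b)
z(K) = K³ (z(K) = K²*K = K³)
(1/(28605 + 1044) + z(k(8, 13))) - 4297 = (1/(28605 + 1044) + (5*13 + 5*8)³) - 4297 = (1/29649 + (65 + 40)³) - 4297 = (1/29649 + 105³) - 4297 = (1/29649 + 1157625) - 4297 = 34322423626/29649 - 4297 = 34195021873/29649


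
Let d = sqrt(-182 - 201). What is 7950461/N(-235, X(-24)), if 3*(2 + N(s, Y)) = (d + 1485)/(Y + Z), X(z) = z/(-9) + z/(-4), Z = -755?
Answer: -106147853033377/35557752 + 17801082179*I*sqrt(383)/35557752 ≈ -2.9852e+6 + 9797.4*I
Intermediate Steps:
d = I*sqrt(383) (d = sqrt(-383) = I*sqrt(383) ≈ 19.57*I)
X(z) = -13*z/36 (X(z) = z*(-1/9) + z*(-1/4) = -z/9 - z/4 = -13*z/36)
N(s, Y) = -2 + (1485 + I*sqrt(383))/(3*(-755 + Y)) (N(s, Y) = -2 + ((I*sqrt(383) + 1485)/(Y - 755))/3 = -2 + ((1485 + I*sqrt(383))/(-755 + Y))/3 = -2 + (1485 + I*sqrt(383))/(3*(-755 + Y)))
7950461/N(-235, X(-24)) = 7950461/(((6015 - (-13)*(-24)/6 + I*sqrt(383))/(3*(-755 - 13/36*(-24))))) = 7950461/(((6015 - 6*26/3 + I*sqrt(383))/(3*(-755 + 26/3)))) = 7950461/(((6015 - 52 + I*sqrt(383))/(3*(-2239/3)))) = 7950461/(((1/3)*(-3/2239)*(5963 + I*sqrt(383)))) = 7950461/(-5963/2239 - I*sqrt(383)/2239)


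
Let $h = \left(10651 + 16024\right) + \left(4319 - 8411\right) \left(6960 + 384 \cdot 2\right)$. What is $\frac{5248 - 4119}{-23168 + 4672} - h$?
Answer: $\frac{584405182167}{18496} \approx 3.1596 \cdot 10^{7}$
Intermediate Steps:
$h = -31596301$ ($h = 26675 - 4092 \left(6960 + 768\right) = 26675 - 31622976 = -31596301$)
$\frac{5248 - 4119}{-23168 + 4672} - h = \frac{5248 - 4119}{-23168 + 4672} - -31596301 = \frac{1129}{-18496} + 31596301 = 1129 \left(- \frac{1}{18496}\right) + 31596301 = - \frac{1129}{18496} + 31596301 = \frac{584405182167}{18496}$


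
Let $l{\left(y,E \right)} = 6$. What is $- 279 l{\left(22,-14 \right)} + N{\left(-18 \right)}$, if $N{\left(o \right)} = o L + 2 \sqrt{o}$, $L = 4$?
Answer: $-1746 + 6 i \sqrt{2} \approx -1746.0 + 8.4853 i$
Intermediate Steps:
$N{\left(o \right)} = 2 \sqrt{o} + 4 o$ ($N{\left(o \right)} = o 4 + 2 \sqrt{o} = 4 o + 2 \sqrt{o} = 2 \sqrt{o} + 4 o$)
$- 279 l{\left(22,-14 \right)} + N{\left(-18 \right)} = \left(-279\right) 6 + \left(2 \sqrt{-18} + 4 \left(-18\right)\right) = -1674 - \left(72 - 2 \cdot 3 i \sqrt{2}\right) = -1674 - \left(72 - 6 i \sqrt{2}\right) = -1746 + 6 i \sqrt{2}$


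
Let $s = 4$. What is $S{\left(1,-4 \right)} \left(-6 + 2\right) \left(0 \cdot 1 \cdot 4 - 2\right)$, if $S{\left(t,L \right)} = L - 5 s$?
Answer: $-192$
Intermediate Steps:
$S{\left(t,L \right)} = -20 + L$ ($S{\left(t,L \right)} = L - 20 = -20 + L$)
$S{\left(1,-4 \right)} \left(-6 + 2\right) \left(0 \cdot 1 \cdot 4 - 2\right) = \left(-20 - 4\right) \left(-6 + 2\right) \left(0 \cdot 1 \cdot 4 - 2\right) = - 24 \left(- 4 \left(0 \cdot 4 - 2\right)\right) = - 24 \left(- 4 \left(0 - 2\right)\right) = - 24 \left(\left(-4\right) \left(-2\right)\right) = \left(-24\right) 8 = -192$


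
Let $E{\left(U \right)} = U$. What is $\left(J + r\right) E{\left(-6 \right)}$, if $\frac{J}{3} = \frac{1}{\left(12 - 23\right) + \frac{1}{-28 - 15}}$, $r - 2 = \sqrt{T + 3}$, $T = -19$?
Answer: $- \frac{819}{79} - 24 i \approx -10.367 - 24.0 i$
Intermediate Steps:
$r = 2 + 4 i$ ($r = 2 + \sqrt{-19 + 3} = 2 + \sqrt{-16} = 2 + 4 i \approx 2.0 + 4.0 i$)
$J = - \frac{43}{158}$ ($J = \frac{3}{\left(12 - 23\right) + \frac{1}{-28 - 15}} = \frac{3}{-11 + \frac{1}{-43}} = \frac{3}{-11 - \frac{1}{43}} = \frac{3}{- \frac{474}{43}} = 3 \left(- \frac{43}{474}\right) = - \frac{43}{158} \approx -0.27215$)
$\left(J + r\right) E{\left(-6 \right)} = \left(- \frac{43}{158} + \left(2 + 4 i\right)\right) \left(-6\right) = \left(\frac{273}{158} + 4 i\right) \left(-6\right) = - \frac{819}{79} - 24 i$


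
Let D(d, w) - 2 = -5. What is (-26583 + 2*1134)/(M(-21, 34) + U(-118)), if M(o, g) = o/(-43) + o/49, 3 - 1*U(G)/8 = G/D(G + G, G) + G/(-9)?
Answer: 65869335/1071398 ≈ 61.480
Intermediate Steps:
D(d, w) = -3 (D(d, w) = 2 - 5 = -3)
U(G) = 24 + 32*G/9 (U(G) = 24 - 8*(G/(-3) + G/(-9)) = 24 - 8*(G*(-1/3) + G*(-1/9)) = 24 - 8*(-G/3 - G/9) = 24 - (-32)*G/9 = 24 + 32*G/9)
M(o, g) = -6*o/2107 (M(o, g) = o*(-1/43) + o*(1/49) = -o/43 + o/49 = -6*o/2107)
(-26583 + 2*1134)/(M(-21, 34) + U(-118)) = (-26583 + 2*1134)/(-6/2107*(-21) + (24 + (32/9)*(-118))) = (-26583 + 2268)/(18/301 + (24 - 3776/9)) = -24315/(18/301 - 3560/9) = -24315/(-1071398/2709) = -24315*(-2709/1071398) = 65869335/1071398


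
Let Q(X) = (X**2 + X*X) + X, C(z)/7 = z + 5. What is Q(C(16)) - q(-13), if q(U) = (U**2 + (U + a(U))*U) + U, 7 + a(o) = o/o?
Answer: 42962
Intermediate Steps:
C(z) = 35 + 7*z (C(z) = 7*(z + 5) = 7*(5 + z) = 35 + 7*z)
a(o) = -6 (a(o) = -7 + o/o = -7 + 1 = -6)
Q(X) = X + 2*X**2 (Q(X) = (X**2 + X**2) + X = 2*X**2 + X = X + 2*X**2)
q(U) = U + U**2 + U*(-6 + U) (q(U) = (U**2 + (U - 6)*U) + U = (U**2 + (-6 + U)*U) + U = (U**2 + U*(-6 + U)) + U = U + U**2 + U*(-6 + U))
Q(C(16)) - q(-13) = (35 + 7*16)*(1 + 2*(35 + 7*16)) - (-13)*(-5 + 2*(-13)) = (35 + 112)*(1 + 2*(35 + 112)) - (-13)*(-5 - 26) = 147*(1 + 2*147) - (-13)*(-31) = 147*(1 + 294) - 1*403 = 147*295 - 403 = 43365 - 403 = 42962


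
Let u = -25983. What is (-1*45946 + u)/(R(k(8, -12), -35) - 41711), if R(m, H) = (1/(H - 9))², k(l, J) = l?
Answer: 139254544/80752495 ≈ 1.7245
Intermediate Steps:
R(m, H) = (-9 + H)⁻² (R(m, H) = (1/(-9 + H))² = (-9 + H)⁻²)
(-1*45946 + u)/(R(k(8, -12), -35) - 41711) = (-1*45946 - 25983)/((-9 - 35)⁻² - 41711) = (-45946 - 25983)/((-44)⁻² - 41711) = -71929/(1/1936 - 41711) = -71929/(-80752495/1936) = -71929*(-1936/80752495) = 139254544/80752495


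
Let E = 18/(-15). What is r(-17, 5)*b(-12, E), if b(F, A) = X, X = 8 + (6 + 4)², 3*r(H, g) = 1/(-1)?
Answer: -36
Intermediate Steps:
E = -6/5 (E = 18*(-1/15) = -6/5 ≈ -1.2000)
r(H, g) = -⅓ (r(H, g) = (⅓)/(-1) = (⅓)*(-1) = -⅓)
X = 108 (X = 8 + 10² = 8 + 100 = 108)
b(F, A) = 108
r(-17, 5)*b(-12, E) = -⅓*108 = -36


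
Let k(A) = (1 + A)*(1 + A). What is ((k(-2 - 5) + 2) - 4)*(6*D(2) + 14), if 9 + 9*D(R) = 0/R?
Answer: 272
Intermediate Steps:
D(R) = -1 (D(R) = -1 + (0/R)/9 = -1 + (1/9)*0 = -1 + 0 = -1)
k(A) = (1 + A)**2
((k(-2 - 5) + 2) - 4)*(6*D(2) + 14) = (((1 + (-2 - 5))**2 + 2) - 4)*(6*(-1) + 14) = (((1 - 7)**2 + 2) - 4)*(-6 + 14) = (((-6)**2 + 2) - 4)*8 = ((36 + 2) - 4)*8 = (38 - 4)*8 = 34*8 = 272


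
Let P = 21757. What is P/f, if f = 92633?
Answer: 21757/92633 ≈ 0.23487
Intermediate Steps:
P/f = 21757/92633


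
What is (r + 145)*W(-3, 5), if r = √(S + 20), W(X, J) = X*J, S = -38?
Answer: -2175 - 45*I*√2 ≈ -2175.0 - 63.64*I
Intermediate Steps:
W(X, J) = J*X
r = 3*I*√2 (r = √(-38 + 20) = √(-18) = 3*I*√2 ≈ 4.2426*I)
(r + 145)*W(-3, 5) = (3*I*√2 + 145)*(5*(-3)) = (145 + 3*I*√2)*(-15) = -2175 - 45*I*√2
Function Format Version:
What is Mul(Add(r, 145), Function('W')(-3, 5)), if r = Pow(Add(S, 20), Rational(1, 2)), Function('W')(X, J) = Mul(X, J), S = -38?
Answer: Add(-2175, Mul(-45, I, Pow(2, Rational(1, 2)))) ≈ Add(-2175.0, Mul(-63.640, I))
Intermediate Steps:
Function('W')(X, J) = Mul(J, X)
r = Mul(3, I, Pow(2, Rational(1, 2))) (r = Pow(Add(-38, 20), Rational(1, 2)) = Pow(-18, Rational(1, 2)) = Mul(3, I, Pow(2, Rational(1, 2))) ≈ Mul(4.2426, I))
Mul(Add(r, 145), Function('W')(-3, 5)) = Mul(Add(Mul(3, I, Pow(2, Rational(1, 2))), 145), Mul(5, -3)) = Mul(Add(145, Mul(3, I, Pow(2, Rational(1, 2)))), -15) = Add(-2175, Mul(-45, I, Pow(2, Rational(1, 2))))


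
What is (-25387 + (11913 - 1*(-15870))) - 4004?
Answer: -1608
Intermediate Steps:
(-25387 + (11913 - 1*(-15870))) - 4004 = (-25387 + (11913 + 15870)) - 4004 = (-25387 + 27783) - 4004 = 2396 - 4004 = -1608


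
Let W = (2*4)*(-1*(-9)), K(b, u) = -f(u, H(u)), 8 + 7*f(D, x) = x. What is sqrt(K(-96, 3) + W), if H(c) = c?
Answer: sqrt(3563)/7 ≈ 8.5273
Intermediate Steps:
f(D, x) = -8/7 + x/7
K(b, u) = 8/7 - u/7 (K(b, u) = -(-8/7 + u/7) = 8/7 - u/7)
W = 72 (W = 8*9 = 72)
sqrt(K(-96, 3) + W) = sqrt((8/7 - 1/7*3) + 72) = sqrt((8/7 - 3/7) + 72) = sqrt(5/7 + 72) = sqrt(509/7) = sqrt(3563)/7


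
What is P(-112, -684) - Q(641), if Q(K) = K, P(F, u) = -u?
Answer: 43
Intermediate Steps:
P(-112, -684) - Q(641) = -1*(-684) - 1*641 = 684 - 641 = 43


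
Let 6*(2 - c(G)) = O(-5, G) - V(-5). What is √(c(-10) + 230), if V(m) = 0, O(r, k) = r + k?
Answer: √938/2 ≈ 15.313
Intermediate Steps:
O(r, k) = k + r
c(G) = 17/6 - G/6 (c(G) = 2 - ((G - 5) - 1*0)/6 = 2 - ((-5 + G) + 0)/6 = 2 - (-5 + G)/6 = 2 + (⅚ - G/6) = 17/6 - G/6)
√(c(-10) + 230) = √((17/6 - ⅙*(-10)) + 230) = √((17/6 + 5/3) + 230) = √(9/2 + 230) = √(469/2) = √938/2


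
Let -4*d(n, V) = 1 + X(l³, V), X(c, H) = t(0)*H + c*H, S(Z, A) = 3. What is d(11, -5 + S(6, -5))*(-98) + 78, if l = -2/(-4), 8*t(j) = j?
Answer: 771/8 ≈ 96.375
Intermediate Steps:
t(j) = j/8
l = ½ (l = -2*(-¼) = ½ ≈ 0.50000)
X(c, H) = H*c (X(c, H) = ((⅛)*0)*H + c*H = 0*H + H*c = 0 + H*c = H*c)
d(n, V) = -¼ - V/32 (d(n, V) = -(1 + V*(½)³)/4 = -(1 + V*(⅛))/4 = -(1 + V/8)/4 = -¼ - V/32)
d(11, -5 + S(6, -5))*(-98) + 78 = (-¼ - (-5 + 3)/32)*(-98) + 78 = (-¼ - 1/32*(-2))*(-98) + 78 = (-¼ + 1/16)*(-98) + 78 = -3/16*(-98) + 78 = 147/8 + 78 = 771/8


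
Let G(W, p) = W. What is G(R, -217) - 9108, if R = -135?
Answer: -9243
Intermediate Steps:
G(R, -217) - 9108 = -135 - 9108 = -9243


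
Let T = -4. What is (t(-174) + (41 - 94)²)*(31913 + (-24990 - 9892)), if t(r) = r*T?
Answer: -10406345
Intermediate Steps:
t(r) = -4*r (t(r) = r*(-4) = -4*r)
(t(-174) + (41 - 94)²)*(31913 + (-24990 - 9892)) = (-4*(-174) + (41 - 94)²)*(31913 + (-24990 - 9892)) = (696 + (-53)²)*(31913 - 34882) = (696 + 2809)*(-2969) = 3505*(-2969) = -10406345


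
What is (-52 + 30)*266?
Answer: -5852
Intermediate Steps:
(-52 + 30)*266 = -22*266 = -5852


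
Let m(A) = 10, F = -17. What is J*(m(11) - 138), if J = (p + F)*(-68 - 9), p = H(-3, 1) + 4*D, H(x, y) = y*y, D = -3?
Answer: -275968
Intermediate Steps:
H(x, y) = y²
p = -11 (p = 1² + 4*(-3) = 1 - 12 = -11)
J = 2156 (J = (-11 - 17)*(-68 - 9) = -28*(-77) = 2156)
J*(m(11) - 138) = 2156*(10 - 138) = 2156*(-128) = -275968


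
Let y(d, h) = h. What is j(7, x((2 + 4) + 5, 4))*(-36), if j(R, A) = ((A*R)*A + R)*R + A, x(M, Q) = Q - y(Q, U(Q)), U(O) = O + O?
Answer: -29844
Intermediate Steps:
U(O) = 2*O
x(M, Q) = -Q (x(M, Q) = Q - 2*Q = -Q)
j(R, A) = A + R*(R + R*A**2) (j(R, A) = (R*A**2 + R)*R + A = (R + R*A**2)*R + A = R*(R + R*A**2) + A = A + R*(R + R*A**2))
j(7, x((2 + 4) + 5, 4))*(-36) = (-1*4 + 7**2 + (-1*4)**2*7**2)*(-36) = (-4 + 49 + (-4)**2*49)*(-36) = (-4 + 49 + 16*49)*(-36) = (-4 + 49 + 784)*(-36) = 829*(-36) = -29844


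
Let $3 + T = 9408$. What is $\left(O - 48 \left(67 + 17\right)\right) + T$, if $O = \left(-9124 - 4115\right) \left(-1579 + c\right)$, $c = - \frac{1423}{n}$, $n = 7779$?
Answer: $\frac{54225271821}{2593} \approx 2.0912 \cdot 10^{7}$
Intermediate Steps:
$T = 9405$ ($T = -3 + 9408 = 9405$)
$c = - \frac{1423}{7779} \approx -0.18293$
$O = \frac{54211339632}{2593}$ ($O = \left(-9124 - 4115\right) \left(-1579 - \frac{1423}{7779}\right) = \left(-13239\right) \left(- \frac{12284464}{7779}\right) = \frac{54211339632}{2593} \approx 2.0907 \cdot 10^{7}$)
$\left(O - 48 \left(67 + 17\right)\right) + T = \left(\frac{54211339632}{2593} - 48 \left(67 + 17\right)\right) + 9405 = \left(\frac{54211339632}{2593} - 4032\right) + 9405 = \frac{54200884656}{2593} + 9405 = \frac{54225271821}{2593}$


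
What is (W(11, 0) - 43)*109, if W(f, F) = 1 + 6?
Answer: -3924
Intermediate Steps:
W(f, F) = 7
(W(11, 0) - 43)*109 = (7 - 43)*109 = -36*109 = -3924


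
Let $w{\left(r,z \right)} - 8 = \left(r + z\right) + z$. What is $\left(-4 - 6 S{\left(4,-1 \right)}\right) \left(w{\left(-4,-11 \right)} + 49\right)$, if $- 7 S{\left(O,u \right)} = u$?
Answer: $- \frac{1054}{7} \approx -150.57$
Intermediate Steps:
$w{\left(r,z \right)} = 8 + r + 2 z$ ($w{\left(r,z \right)} = 8 + \left(\left(r + z\right) + z\right) = 8 + \left(r + 2 z\right) = 8 + r + 2 z$)
$S{\left(O,u \right)} = - \frac{u}{7}$
$\left(-4 - 6 S{\left(4,-1 \right)}\right) \left(w{\left(-4,-11 \right)} + 49\right) = \left(-4 - 6 \left(\left(- \frac{1}{7}\right) \left(-1\right)\right)\right) \left(\left(8 - 4 + 2 \left(-11\right)\right) + 49\right) = \left(-4 - \frac{6}{7}\right) \left(\left(8 - 4 - 22\right) + 49\right) = \left(-4 - \frac{6}{7}\right) \left(-18 + 49\right) = \left(- \frac{34}{7}\right) 31 = - \frac{1054}{7}$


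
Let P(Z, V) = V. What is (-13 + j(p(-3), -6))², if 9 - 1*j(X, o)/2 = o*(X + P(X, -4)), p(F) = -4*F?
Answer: 10201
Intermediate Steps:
j(X, o) = 18 - 2*o*(-4 + X) (j(X, o) = 18 - 2*o*(X - 4) = 18 - 2*o*(-4 + X))
(-13 + j(p(-3), -6))² = (-13 + (18 + 8*(-6) - 2*(-4*(-3))*(-6)))² = (-13 + (18 - 48 - 2*12*(-6)))² = (-13 + (18 - 48 + 144))² = (-13 + 114)² = 101² = 10201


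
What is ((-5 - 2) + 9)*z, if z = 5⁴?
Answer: 1250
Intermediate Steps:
z = 625
((-5 - 2) + 9)*z = ((-5 - 2) + 9)*625 = (-7 + 9)*625 = 2*625 = 1250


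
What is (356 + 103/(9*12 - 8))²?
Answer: 1274704209/10000 ≈ 1.2747e+5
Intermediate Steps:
(356 + 103/(9*12 - 8))² = (356 + 103/(108 - 8))² = (356 + 103/100)² = (35703/100)² = 1274704209/10000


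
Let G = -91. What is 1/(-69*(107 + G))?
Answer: -1/1104 ≈ -0.00090580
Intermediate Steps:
1/(-69*(107 + G)) = 1/(-69*(107 - 91)) = 1/(-69*16) = 1/(-1104) = -1/1104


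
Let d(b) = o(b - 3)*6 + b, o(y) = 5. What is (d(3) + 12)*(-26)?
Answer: -1170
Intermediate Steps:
d(b) = 30 + b (d(b) = 5*6 + b = 30 + b)
(d(3) + 12)*(-26) = ((30 + 3) + 12)*(-26) = (33 + 12)*(-26) = 45*(-26) = -1170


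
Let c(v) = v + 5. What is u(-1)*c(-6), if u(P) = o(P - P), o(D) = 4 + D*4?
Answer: -4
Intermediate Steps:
c(v) = 5 + v
o(D) = 4 + 4*D
u(P) = 4 (u(P) = 4 + 4*(P - P) = 4 + 4*0 = 4 + 0 = 4)
u(-1)*c(-6) = 4*(5 - 6) = 4*(-1) = -4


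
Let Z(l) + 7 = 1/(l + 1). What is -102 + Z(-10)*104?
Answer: -7574/9 ≈ -841.56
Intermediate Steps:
Z(l) = -7 + 1/(1 + l) (Z(l) = -7 + 1/(l + 1) = -7 + 1/(1 + l))
-102 + Z(-10)*104 = -102 + ((-6 - 7*(-10))/(1 - 10))*104 = -102 + ((-6 + 70)/(-9))*104 = -102 - 1/9*64*104 = -102 - 64/9*104 = -102 - 6656/9 = -7574/9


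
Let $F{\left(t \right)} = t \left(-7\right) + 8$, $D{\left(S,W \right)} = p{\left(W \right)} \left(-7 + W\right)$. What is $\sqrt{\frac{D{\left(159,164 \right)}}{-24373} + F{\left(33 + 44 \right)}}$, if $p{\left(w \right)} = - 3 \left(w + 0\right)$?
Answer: $\frac{i \sqrt{313554233487}}{24373} \approx 22.975 i$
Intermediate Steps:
$p{\left(w \right)} = - 3 w$
$D{\left(S,W \right)} = - 3 W \left(-7 + W\right)$
$F{\left(t \right)} = 8 - 7 t$ ($F{\left(t \right)} = - 7 t + 8 = 8 - 7 t$)
$\sqrt{\frac{D{\left(159,164 \right)}}{-24373} + F{\left(33 + 44 \right)}} = \sqrt{\frac{3 \cdot 164 \left(7 - 164\right)}{-24373} + \left(8 - 7 \left(33 + 44\right)\right)} = \sqrt{3 \cdot 164 \left(7 - 164\right) \left(- \frac{1}{24373}\right) + \left(8 - 539\right)} = \sqrt{3 \cdot 164 \left(-157\right) \left(- \frac{1}{24373}\right) + \left(8 - 539\right)} = \sqrt{\left(-77244\right) \left(- \frac{1}{24373}\right) - 531} = \sqrt{\frac{77244}{24373} - 531} = \sqrt{- \frac{12864819}{24373}} = \frac{i \sqrt{313554233487}}{24373}$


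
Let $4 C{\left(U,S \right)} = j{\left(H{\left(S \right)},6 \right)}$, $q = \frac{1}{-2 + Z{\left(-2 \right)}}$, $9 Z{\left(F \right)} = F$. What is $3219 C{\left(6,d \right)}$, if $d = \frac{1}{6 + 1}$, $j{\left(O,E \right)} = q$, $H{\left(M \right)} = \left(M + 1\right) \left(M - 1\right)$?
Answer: $- \frac{28971}{80} \approx -362.14$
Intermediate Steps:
$H{\left(M \right)} = \left(1 + M\right) \left(-1 + M\right)$
$Z{\left(F \right)} = \frac{F}{9}$
$q = - \frac{9}{20}$ ($q = \frac{1}{-2 + \frac{1}{9} \left(-2\right)} = \frac{1}{-2 - \frac{2}{9}} = \frac{1}{- \frac{20}{9}} = - \frac{9}{20} \approx -0.45$)
$j{\left(O,E \right)} = - \frac{9}{20}$
$d = \frac{1}{7} \approx 0.14286$
$C{\left(U,S \right)} = - \frac{9}{80}$ ($C{\left(U,S \right)} = \frac{1}{4} \left(- \frac{9}{20}\right) = - \frac{9}{80}$)
$3219 C{\left(6,d \right)} = 3219 \left(- \frac{9}{80}\right) = - \frac{28971}{80}$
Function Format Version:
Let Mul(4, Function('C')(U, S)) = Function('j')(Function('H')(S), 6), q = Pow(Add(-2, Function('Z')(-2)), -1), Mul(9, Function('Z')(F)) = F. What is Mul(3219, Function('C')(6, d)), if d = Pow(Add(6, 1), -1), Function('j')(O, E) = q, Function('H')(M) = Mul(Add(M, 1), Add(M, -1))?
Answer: Rational(-28971, 80) ≈ -362.14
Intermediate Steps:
Function('H')(M) = Mul(Add(1, M), Add(-1, M))
Function('Z')(F) = Mul(Rational(1, 9), F)
q = Rational(-9, 20) (q = Pow(Add(-2, Mul(Rational(1, 9), -2)), -1) = Pow(Add(-2, Rational(-2, 9)), -1) = Pow(Rational(-20, 9), -1) = Rational(-9, 20) ≈ -0.45000)
Function('j')(O, E) = Rational(-9, 20)
d = Rational(1, 7) (d = Pow(7, -1) = Rational(1, 7) ≈ 0.14286)
Function('C')(U, S) = Rational(-9, 80) (Function('C')(U, S) = Mul(Rational(1, 4), Rational(-9, 20)) = Rational(-9, 80))
Mul(3219, Function('C')(6, d)) = Mul(3219, Rational(-9, 80)) = Rational(-28971, 80)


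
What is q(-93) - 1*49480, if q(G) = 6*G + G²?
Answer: -41389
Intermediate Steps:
q(G) = G² + 6*G
q(-93) - 1*49480 = -93*(6 - 93) - 1*49480 = -93*(-87) - 49480 = 8091 - 49480 = -41389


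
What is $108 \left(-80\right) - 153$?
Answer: $-8793$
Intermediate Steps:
$108 \left(-80\right) - 153 = -8640 - 153 = -8793$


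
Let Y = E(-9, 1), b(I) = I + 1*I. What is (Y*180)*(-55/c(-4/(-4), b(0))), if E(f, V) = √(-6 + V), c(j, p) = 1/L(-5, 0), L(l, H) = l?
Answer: 49500*I*√5 ≈ 1.1069e+5*I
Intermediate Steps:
b(I) = 2*I (b(I) = I + I = 2*I)
c(j, p) = -⅕ (c(j, p) = 1/(-5) = -⅕)
Y = I*√5 (Y = √(-6 + 1) = √(-5) = I*√5 ≈ 2.2361*I)
(Y*180)*(-55/c(-4/(-4), b(0))) = ((I*√5)*180)*(-55/(-⅕)) = (180*I*√5)*(-55*(-5)) = (180*I*√5)*275 = 49500*I*√5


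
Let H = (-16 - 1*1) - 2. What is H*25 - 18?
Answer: -493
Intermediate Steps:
H = -19 (H = (-16 - 1) - 2 = -17 - 2 = -19)
H*25 - 18 = -19*25 - 18 = -475 - 18 = -493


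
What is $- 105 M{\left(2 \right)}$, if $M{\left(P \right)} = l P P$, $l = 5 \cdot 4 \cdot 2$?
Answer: $-16800$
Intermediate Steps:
$l = 40$ ($l = 20 \cdot 2 = 40$)
$M{\left(P \right)} = 40 P^{2}$ ($M{\left(P \right)} = 40 P P = 40 P^{2}$)
$- 105 M{\left(2 \right)} = - 105 \cdot 40 \cdot 2^{2} = - 105 \cdot 40 \cdot 4 = \left(-105\right) 160 = -16800$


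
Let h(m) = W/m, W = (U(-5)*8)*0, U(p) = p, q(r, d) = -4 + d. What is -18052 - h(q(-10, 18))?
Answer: -18052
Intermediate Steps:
W = 0 (W = -5*8*0 = -40*0 = 0)
h(m) = 0 (h(m) = 0/m = 0)
-18052 - h(q(-10, 18)) = -18052 - 1*0 = -18052 + 0 = -18052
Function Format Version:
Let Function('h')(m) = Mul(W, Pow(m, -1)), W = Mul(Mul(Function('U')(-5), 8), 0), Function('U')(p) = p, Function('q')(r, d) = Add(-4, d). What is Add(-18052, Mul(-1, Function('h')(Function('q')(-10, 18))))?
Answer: -18052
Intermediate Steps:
W = 0 (W = Mul(Mul(-5, 8), 0) = Mul(-40, 0) = 0)
Function('h')(m) = 0 (Function('h')(m) = Mul(0, Pow(m, -1)) = 0)
Add(-18052, Mul(-1, Function('h')(Function('q')(-10, 18)))) = Add(-18052, Mul(-1, 0)) = Add(-18052, 0) = -18052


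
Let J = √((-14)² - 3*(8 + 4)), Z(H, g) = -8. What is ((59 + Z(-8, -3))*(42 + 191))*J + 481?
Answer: 481 + 47532*√10 ≈ 1.5079e+5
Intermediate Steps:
J = 4*√10 (J = √(196 - 3*12) = √(196 - 36) = √160 = 4*√10 ≈ 12.649)
((59 + Z(-8, -3))*(42 + 191))*J + 481 = ((59 - 8)*(42 + 191))*(4*√10) + 481 = (51*233)*(4*√10) + 481 = 11883*(4*√10) + 481 = 47532*√10 + 481 = 481 + 47532*√10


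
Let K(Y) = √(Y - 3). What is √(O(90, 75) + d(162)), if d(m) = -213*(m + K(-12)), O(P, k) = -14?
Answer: √(-34520 - 213*I*√15) ≈ 2.22 - 185.81*I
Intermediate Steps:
K(Y) = √(-3 + Y)
d(m) = -213*m - 213*I*√15 (d(m) = -213*(m + √(-3 - 12)) = -213*(m + √(-15)) = -213*(m + I*√15) = -213*m - 213*I*√15)
√(O(90, 75) + d(162)) = √(-14 + (-213*162 - 213*I*√15)) = √(-14 + (-34506 - 213*I*√15)) = √(-34520 - 213*I*√15)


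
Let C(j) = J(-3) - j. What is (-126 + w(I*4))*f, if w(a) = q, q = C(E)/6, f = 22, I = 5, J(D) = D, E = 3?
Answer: -2794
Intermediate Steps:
C(j) = -3 - j
q = -1 (q = (-3 - 1*3)/6 = (-3 - 3)*(1/6) = -6*1/6 = -1)
w(a) = -1
(-126 + w(I*4))*f = (-126 - 1)*22 = -127*22 = -2794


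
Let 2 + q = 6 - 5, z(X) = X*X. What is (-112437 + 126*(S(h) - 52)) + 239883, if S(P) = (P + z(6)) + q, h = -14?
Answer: 123540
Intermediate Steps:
z(X) = X**2
q = -1 (q = -2 + (6 - 5) = -2 + 1 = -1)
S(P) = 35 + P (S(P) = (P + 6**2) - 1 = (P + 36) - 1 = (36 + P) - 1 = 35 + P)
(-112437 + 126*(S(h) - 52)) + 239883 = (-112437 + 126*((35 - 14) - 52)) + 239883 = (-112437 + 126*(21 - 52)) + 239883 = (-112437 + 126*(-31)) + 239883 = (-112437 - 3906) + 239883 = -116343 + 239883 = 123540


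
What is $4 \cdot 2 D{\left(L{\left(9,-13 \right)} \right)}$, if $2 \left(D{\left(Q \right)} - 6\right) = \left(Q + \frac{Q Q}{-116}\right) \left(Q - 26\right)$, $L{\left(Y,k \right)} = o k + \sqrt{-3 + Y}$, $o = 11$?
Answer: $\frac{6264071}{29} - \frac{104981 \sqrt{6}}{29} \approx 2.0714 \cdot 10^{5}$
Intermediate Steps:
$L{\left(Y,k \right)} = \sqrt{-3 + Y} + 11 k$ ($L{\left(Y,k \right)} = 11 k + \sqrt{-3 + Y} = \sqrt{-3 + Y} + 11 k$)
$D{\left(Q \right)} = 6 + \frac{\left(-26 + Q\right) \left(Q - \frac{Q^{2}}{116}\right)}{2}$ ($D{\left(Q \right)} = 6 + \frac{\left(Q + \frac{Q Q}{-116}\right) \left(Q - 26\right)}{2} = 6 + \frac{\left(Q + Q^{2} \left(- \frac{1}{116}\right)\right) \left(-26 + Q\right)}{2} = 6 + \frac{\left(Q - \frac{Q^{2}}{116}\right) \left(-26 + Q\right)}{2} = 6 + \frac{\left(-26 + Q\right) \left(Q - \frac{Q^{2}}{116}\right)}{2}$)
$4 \cdot 2 D{\left(L{\left(9,-13 \right)} \right)} = 4 \cdot 2 \left(6 - 13 \left(\sqrt{-3 + 9} + 11 \left(-13\right)\right) - \frac{\left(\sqrt{-3 + 9} + 11 \left(-13\right)\right)^{3}}{232} + \frac{71 \left(\sqrt{-3 + 9} + 11 \left(-13\right)\right)^{2}}{116}\right) = 8 \left(6 - 13 \left(\sqrt{6} - 143\right) - \frac{\left(\sqrt{6} - 143\right)^{3}}{232} + \frac{71 \left(\sqrt{6} - 143\right)^{2}}{116}\right) = 8 \left(6 - 13 \left(-143 + \sqrt{6}\right) - \frac{\left(-143 + \sqrt{6}\right)^{3}}{232} + \frac{71 \left(-143 + \sqrt{6}\right)^{2}}{116}\right) = 8 \left(6 + \left(1859 - 13 \sqrt{6}\right) - \frac{\left(-143 + \sqrt{6}\right)^{3}}{232} + \frac{71 \left(-143 + \sqrt{6}\right)^{2}}{116}\right) = 8 \left(1865 - 13 \sqrt{6} - \frac{\left(-143 + \sqrt{6}\right)^{3}}{232} + \frac{71 \left(-143 + \sqrt{6}\right)^{2}}{116}\right) = 14920 - 104 \sqrt{6} - \frac{\left(-143 + \sqrt{6}\right)^{3}}{29} + \frac{142 \left(-143 + \sqrt{6}\right)^{2}}{29}$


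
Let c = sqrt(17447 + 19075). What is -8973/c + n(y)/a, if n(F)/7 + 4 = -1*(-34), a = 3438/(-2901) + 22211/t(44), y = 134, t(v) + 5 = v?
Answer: 7919730/21433343 - 2991*sqrt(4058)/4058 ≈ -46.583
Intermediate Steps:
t(v) = -5 + v
a = 21433343/37713 (a = 3438/(-2901) + 22211/(-5 + 44) = 3438*(-1/2901) + 22211/39 = -1146/967 + 22211*(1/39) = -1146/967 + 22211/39 = 21433343/37713 ≈ 568.33)
n(F) = 210 (n(F) = -28 + 7*(-1*(-34)) = -28 + 7*34 = -28 + 238 = 210)
c = 3*sqrt(4058) (c = sqrt(36522) = 3*sqrt(4058) ≈ 191.11)
-8973/c + n(y)/a = -8973*sqrt(4058)/12174 + 210/(21433343/37713) = -2991*sqrt(4058)/4058 + 210*(37713/21433343) = -2991*sqrt(4058)/4058 + 7919730/21433343 = 7919730/21433343 - 2991*sqrt(4058)/4058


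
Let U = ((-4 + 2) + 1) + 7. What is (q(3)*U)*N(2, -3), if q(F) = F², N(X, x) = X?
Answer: 108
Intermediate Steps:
U = 6 (U = (-2 + 1) + 7 = -1 + 7 = 6)
(q(3)*U)*N(2, -3) = (3²*6)*2 = (9*6)*2 = 54*2 = 108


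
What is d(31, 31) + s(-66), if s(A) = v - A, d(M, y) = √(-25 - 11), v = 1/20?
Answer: 1321/20 + 6*I ≈ 66.05 + 6.0*I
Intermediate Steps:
v = 1/20 ≈ 0.050000
d(M, y) = 6*I (d(M, y) = √(-36) = 6*I)
s(A) = 1/20 - A
d(31, 31) + s(-66) = 6*I + (1/20 - 1*(-66)) = 6*I + (1/20 + 66) = 6*I + 1321/20 = 1321/20 + 6*I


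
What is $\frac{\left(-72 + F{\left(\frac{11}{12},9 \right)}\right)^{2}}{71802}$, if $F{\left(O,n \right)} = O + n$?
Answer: $\frac{555025}{10339488} \approx 0.05368$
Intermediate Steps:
$\frac{\left(-72 + F{\left(\frac{11}{12},9 \right)}\right)^{2}}{71802} = \frac{\left(-72 + \left(\frac{11}{12} + 9\right)\right)^{2}}{71802} = \left(-72 + \left(11 \cdot \frac{1}{12} + 9\right)\right)^{2} \cdot \frac{1}{71802} = \left(-72 + \left(\frac{11}{12} + 9\right)\right)^{2} \cdot \frac{1}{71802} = \left(-72 + \frac{119}{12}\right)^{2} \cdot \frac{1}{71802} = \left(- \frac{745}{12}\right)^{2} \cdot \frac{1}{71802} = \frac{555025}{144} \cdot \frac{1}{71802} = \frac{555025}{10339488}$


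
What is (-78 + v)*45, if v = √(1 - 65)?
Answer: -3510 + 360*I ≈ -3510.0 + 360.0*I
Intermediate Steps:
v = 8*I (v = √(-64) = 8*I ≈ 8.0*I)
(-78 + v)*45 = (-78 + 8*I)*45 = -3510 + 360*I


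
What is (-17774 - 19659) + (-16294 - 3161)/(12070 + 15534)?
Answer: -1033319987/27604 ≈ -37434.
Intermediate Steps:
(-17774 - 19659) + (-16294 - 3161)/(12070 + 15534) = -37433 - 19455/27604 = -1033319987/27604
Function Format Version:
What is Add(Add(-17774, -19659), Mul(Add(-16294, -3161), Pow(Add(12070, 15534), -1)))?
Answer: Rational(-1033319987, 27604) ≈ -37434.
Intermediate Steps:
Add(Add(-17774, -19659), Mul(Add(-16294, -3161), Pow(Add(12070, 15534), -1))) = Add(-37433, Mul(-19455, Pow(27604, -1))) = Add(-37433, Mul(-19455, Rational(1, 27604))) = Add(-37433, Rational(-19455, 27604)) = Rational(-1033319987, 27604)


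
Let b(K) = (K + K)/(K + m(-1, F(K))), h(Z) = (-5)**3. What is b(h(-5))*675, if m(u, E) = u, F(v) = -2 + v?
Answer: 9375/7 ≈ 1339.3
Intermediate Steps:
h(Z) = -125
b(K) = 2*K/(-1 + K) (b(K) = (K + K)/(K - 1) = (2*K)/(-1 + K) = 2*K/(-1 + K))
b(h(-5))*675 = (2*(-125)/(-1 - 125))*675 = (2*(-125)/(-126))*675 = (2*(-125)*(-1/126))*675 = (125/63)*675 = 9375/7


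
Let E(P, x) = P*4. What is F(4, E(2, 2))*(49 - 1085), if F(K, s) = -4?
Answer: 4144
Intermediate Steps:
E(P, x) = 4*P
F(4, E(2, 2))*(49 - 1085) = -4*(49 - 1085) = -4*(-1036) = 4144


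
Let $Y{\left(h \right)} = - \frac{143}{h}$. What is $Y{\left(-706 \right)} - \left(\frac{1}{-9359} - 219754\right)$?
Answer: $\frac{1452015785359}{6607454} \approx 2.1975 \cdot 10^{5}$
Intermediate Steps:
$Y{\left(-706 \right)} - \left(\frac{1}{-9359} - 219754\right) = - \frac{143}{-706} - \left(\frac{1}{-9359} - 219754\right) = \left(-143\right) \left(- \frac{1}{706}\right) - \left(- \frac{1}{9359} - 219754\right) = \frac{143}{706} - - \frac{2056677687}{9359} = \frac{143}{706} + \frac{2056677687}{9359} = \frac{1452015785359}{6607454}$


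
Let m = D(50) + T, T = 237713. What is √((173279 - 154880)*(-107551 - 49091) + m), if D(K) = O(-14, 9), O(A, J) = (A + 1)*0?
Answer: I*√2881818445 ≈ 53683.0*I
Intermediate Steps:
O(A, J) = 0 (O(A, J) = (1 + A)*0 = 0)
D(K) = 0
m = 237713 (m = 0 + 237713 = 237713)
√((173279 - 154880)*(-107551 - 49091) + m) = √((173279 - 154880)*(-107551 - 49091) + 237713) = √(18399*(-156642) + 237713) = √(-2882056158 + 237713) = √(-2881818445) = I*√2881818445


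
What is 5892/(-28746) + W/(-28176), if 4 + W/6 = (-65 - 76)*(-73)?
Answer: -53906071/22498536 ≈ -2.3960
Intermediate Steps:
W = 61734 (W = -24 + 6*((-65 - 76)*(-73)) = -24 + 6*(-141*(-73)) = -24 + 6*10293 = -24 + 61758 = 61734)
5892/(-28746) + W/(-28176) = 5892/(-28746) + 61734/(-28176) = 5892*(-1/28746) + 61734*(-1/28176) = -982/4791 - 10289/4696 = -53906071/22498536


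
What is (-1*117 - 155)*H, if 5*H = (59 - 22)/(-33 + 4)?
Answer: 10064/145 ≈ 69.407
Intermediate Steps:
H = -37/145 (H = ((59 - 22)/(-33 + 4))/5 = (37/(-29))/5 = (37*(-1/29))/5 = (⅕)*(-37/29) = -37/145 ≈ -0.25517)
(-1*117 - 155)*H = (-1*117 - 155)*(-37/145) = (-117 - 155)*(-37/145) = -272*(-37/145) = 10064/145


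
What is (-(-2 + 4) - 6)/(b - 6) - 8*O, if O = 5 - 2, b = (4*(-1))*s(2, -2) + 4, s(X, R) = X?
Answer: -116/5 ≈ -23.200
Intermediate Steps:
b = -4 (b = (4*(-1))*2 + 4 = -4*2 + 4 = -8 + 4 = -4)
O = 3
(-(-2 + 4) - 6)/(b - 6) - 8*O = (-(-2 + 4) - 6)/(-4 - 6) - 8*3 = (-1*2 - 6)/(-10) - 24 = (-2 - 6)*(-1/10) - 24 = -8*(-1/10) - 24 = 4/5 - 24 = -116/5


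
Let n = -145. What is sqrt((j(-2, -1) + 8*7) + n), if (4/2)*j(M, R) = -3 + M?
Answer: I*sqrt(366)/2 ≈ 9.5656*I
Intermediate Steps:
j(M, R) = -3/2 + M/2 (j(M, R) = (-3 + M)/2 = -3/2 + M/2)
sqrt((j(-2, -1) + 8*7) + n) = sqrt(((-3/2 + (1/2)*(-2)) + 8*7) - 145) = sqrt(((-3/2 - 1) + 56) - 145) = sqrt((-5/2 + 56) - 145) = sqrt(107/2 - 145) = sqrt(-183/2) = I*sqrt(366)/2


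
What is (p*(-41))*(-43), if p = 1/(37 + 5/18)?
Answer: 31734/671 ≈ 47.294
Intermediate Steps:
p = 18/671 (p = 1/(37 + 5*(1/18)) = 1/(37 + 5/18) = 1/(671/18) = 18/671 ≈ 0.026826)
(p*(-41))*(-43) = ((18/671)*(-41))*(-43) = -738/671*(-43) = 31734/671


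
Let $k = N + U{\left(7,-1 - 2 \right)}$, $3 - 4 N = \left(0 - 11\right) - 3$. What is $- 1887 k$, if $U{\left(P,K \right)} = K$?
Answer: $- \frac{9435}{4} \approx -2358.8$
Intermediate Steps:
$N = \frac{17}{4}$ ($N = \frac{3}{4} - \frac{\left(0 - 11\right) - 3}{4} = \frac{3}{4} - \frac{-11 - 3}{4} = \frac{3}{4} - - \frac{7}{2} = \frac{3}{4} + \frac{7}{2} = \frac{17}{4} \approx 4.25$)
$k = \frac{5}{4}$ ($k = \frac{17}{4} - 3 = \frac{5}{4} \approx 1.25$)
$- 1887 k = \left(-1887\right) \frac{5}{4} = - \frac{9435}{4}$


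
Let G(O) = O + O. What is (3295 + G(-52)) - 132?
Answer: 3059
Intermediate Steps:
G(O) = 2*O
(3295 + G(-52)) - 132 = (3295 + 2*(-52)) - 132 = (3295 - 104) - 132 = 3191 - 132 = 3059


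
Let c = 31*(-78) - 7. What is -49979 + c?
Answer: -52404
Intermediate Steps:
c = -2425 (c = -2418 - 7 = -2425)
-49979 + c = -49979 - 2425 = -52404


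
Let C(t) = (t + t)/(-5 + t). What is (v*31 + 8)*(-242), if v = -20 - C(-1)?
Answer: 451814/3 ≈ 1.5060e+5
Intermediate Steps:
C(t) = 2*t/(-5 + t) (C(t) = (2*t)/(-5 + t) = 2*t/(-5 + t))
v = -61/3 (v = -20 - 2*(-1)/(-5 - 1) = -20 - 2*(-1)/(-6) = -20 - 2*(-1)*(-1)/6 = -20 - 1*1/3 = -20 - 1/3 = -61/3 ≈ -20.333)
(v*31 + 8)*(-242) = (-61/3*31 + 8)*(-242) = (-1891/3 + 8)*(-242) = -1867/3*(-242) = 451814/3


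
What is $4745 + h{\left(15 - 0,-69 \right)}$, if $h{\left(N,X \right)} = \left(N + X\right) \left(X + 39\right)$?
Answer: $6365$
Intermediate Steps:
$h{\left(N,X \right)} = \left(39 + X\right) \left(N + X\right)$ ($h{\left(N,X \right)} = \left(N + X\right) \left(39 + X\right) = \left(39 + X\right) \left(N + X\right)$)
$4745 + h{\left(15 - 0,-69 \right)} = 4745 + \left(\left(-69\right)^{2} + 39 \left(15 - 0\right) + 39 \left(-69\right) + \left(15 - 0\right) \left(-69\right)\right) = 4745 + \left(4761 + 39 \left(15 + 0\right) - 2691 + \left(15 + 0\right) \left(-69\right)\right) = 4745 + \left(4761 + 39 \cdot 15 - 2691 + 15 \left(-69\right)\right) = 4745 + \left(4761 + 585 - 2691 - 1035\right) = 4745 + 1620 = 6365$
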